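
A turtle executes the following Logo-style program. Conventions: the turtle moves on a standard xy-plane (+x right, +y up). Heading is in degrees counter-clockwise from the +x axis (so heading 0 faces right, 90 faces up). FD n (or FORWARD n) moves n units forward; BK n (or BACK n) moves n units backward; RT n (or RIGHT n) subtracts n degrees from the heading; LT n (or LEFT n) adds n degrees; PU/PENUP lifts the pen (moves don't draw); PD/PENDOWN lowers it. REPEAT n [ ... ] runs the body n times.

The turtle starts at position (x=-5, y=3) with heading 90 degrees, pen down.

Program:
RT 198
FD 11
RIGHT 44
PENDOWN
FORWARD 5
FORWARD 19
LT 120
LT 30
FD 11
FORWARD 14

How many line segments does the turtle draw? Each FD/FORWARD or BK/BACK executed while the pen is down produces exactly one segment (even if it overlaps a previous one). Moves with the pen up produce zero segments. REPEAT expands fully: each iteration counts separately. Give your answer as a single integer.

Answer: 5

Derivation:
Executing turtle program step by step:
Start: pos=(-5,3), heading=90, pen down
RT 198: heading 90 -> 252
FD 11: (-5,3) -> (-8.399,-7.462) [heading=252, draw]
RT 44: heading 252 -> 208
PD: pen down
FD 5: (-8.399,-7.462) -> (-12.814,-9.809) [heading=208, draw]
FD 19: (-12.814,-9.809) -> (-29.59,-18.729) [heading=208, draw]
LT 120: heading 208 -> 328
LT 30: heading 328 -> 358
FD 11: (-29.59,-18.729) -> (-18.597,-19.113) [heading=358, draw]
FD 14: (-18.597,-19.113) -> (-4.605,-19.601) [heading=358, draw]
Final: pos=(-4.605,-19.601), heading=358, 5 segment(s) drawn
Segments drawn: 5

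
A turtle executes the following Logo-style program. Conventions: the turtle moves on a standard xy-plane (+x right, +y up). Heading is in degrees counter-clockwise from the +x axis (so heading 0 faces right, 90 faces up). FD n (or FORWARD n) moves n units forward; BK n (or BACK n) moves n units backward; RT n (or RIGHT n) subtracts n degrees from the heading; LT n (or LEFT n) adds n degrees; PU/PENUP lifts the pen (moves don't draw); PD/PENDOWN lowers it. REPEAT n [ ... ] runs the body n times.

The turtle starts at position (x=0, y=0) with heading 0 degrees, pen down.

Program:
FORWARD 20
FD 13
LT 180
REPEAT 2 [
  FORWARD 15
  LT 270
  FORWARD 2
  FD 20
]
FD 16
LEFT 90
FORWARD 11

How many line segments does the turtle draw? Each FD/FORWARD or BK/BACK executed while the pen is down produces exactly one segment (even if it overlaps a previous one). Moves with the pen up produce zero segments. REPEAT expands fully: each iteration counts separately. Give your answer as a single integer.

Answer: 10

Derivation:
Executing turtle program step by step:
Start: pos=(0,0), heading=0, pen down
FD 20: (0,0) -> (20,0) [heading=0, draw]
FD 13: (20,0) -> (33,0) [heading=0, draw]
LT 180: heading 0 -> 180
REPEAT 2 [
  -- iteration 1/2 --
  FD 15: (33,0) -> (18,0) [heading=180, draw]
  LT 270: heading 180 -> 90
  FD 2: (18,0) -> (18,2) [heading=90, draw]
  FD 20: (18,2) -> (18,22) [heading=90, draw]
  -- iteration 2/2 --
  FD 15: (18,22) -> (18,37) [heading=90, draw]
  LT 270: heading 90 -> 0
  FD 2: (18,37) -> (20,37) [heading=0, draw]
  FD 20: (20,37) -> (40,37) [heading=0, draw]
]
FD 16: (40,37) -> (56,37) [heading=0, draw]
LT 90: heading 0 -> 90
FD 11: (56,37) -> (56,48) [heading=90, draw]
Final: pos=(56,48), heading=90, 10 segment(s) drawn
Segments drawn: 10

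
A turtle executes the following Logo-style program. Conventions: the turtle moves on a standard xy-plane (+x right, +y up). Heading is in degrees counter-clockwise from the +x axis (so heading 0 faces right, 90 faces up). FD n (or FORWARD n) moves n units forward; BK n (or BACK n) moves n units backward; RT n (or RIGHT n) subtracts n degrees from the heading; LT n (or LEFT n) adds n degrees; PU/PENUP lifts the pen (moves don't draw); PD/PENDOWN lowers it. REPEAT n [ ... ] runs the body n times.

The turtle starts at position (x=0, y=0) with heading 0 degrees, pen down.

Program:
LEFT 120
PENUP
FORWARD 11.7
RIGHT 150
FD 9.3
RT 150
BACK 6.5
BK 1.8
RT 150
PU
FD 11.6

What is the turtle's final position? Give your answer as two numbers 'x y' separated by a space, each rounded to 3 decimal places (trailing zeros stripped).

Answer: 20.55 11.282

Derivation:
Executing turtle program step by step:
Start: pos=(0,0), heading=0, pen down
LT 120: heading 0 -> 120
PU: pen up
FD 11.7: (0,0) -> (-5.85,10.132) [heading=120, move]
RT 150: heading 120 -> 330
FD 9.3: (-5.85,10.132) -> (2.204,5.482) [heading=330, move]
RT 150: heading 330 -> 180
BK 6.5: (2.204,5.482) -> (8.704,5.482) [heading=180, move]
BK 1.8: (8.704,5.482) -> (10.504,5.482) [heading=180, move]
RT 150: heading 180 -> 30
PU: pen up
FD 11.6: (10.504,5.482) -> (20.55,11.282) [heading=30, move]
Final: pos=(20.55,11.282), heading=30, 0 segment(s) drawn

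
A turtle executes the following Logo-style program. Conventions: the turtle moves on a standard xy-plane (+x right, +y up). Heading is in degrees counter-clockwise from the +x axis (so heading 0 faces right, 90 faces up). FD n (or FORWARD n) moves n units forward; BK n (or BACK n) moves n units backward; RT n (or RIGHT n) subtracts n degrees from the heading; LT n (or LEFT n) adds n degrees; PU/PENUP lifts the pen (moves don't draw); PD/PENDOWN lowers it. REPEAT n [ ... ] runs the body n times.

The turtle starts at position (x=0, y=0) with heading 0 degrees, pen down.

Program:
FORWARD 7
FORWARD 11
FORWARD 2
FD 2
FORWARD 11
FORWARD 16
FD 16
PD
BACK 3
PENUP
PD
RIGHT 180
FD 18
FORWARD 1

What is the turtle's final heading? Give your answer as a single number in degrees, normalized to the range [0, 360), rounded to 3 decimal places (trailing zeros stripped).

Executing turtle program step by step:
Start: pos=(0,0), heading=0, pen down
FD 7: (0,0) -> (7,0) [heading=0, draw]
FD 11: (7,0) -> (18,0) [heading=0, draw]
FD 2: (18,0) -> (20,0) [heading=0, draw]
FD 2: (20,0) -> (22,0) [heading=0, draw]
FD 11: (22,0) -> (33,0) [heading=0, draw]
FD 16: (33,0) -> (49,0) [heading=0, draw]
FD 16: (49,0) -> (65,0) [heading=0, draw]
PD: pen down
BK 3: (65,0) -> (62,0) [heading=0, draw]
PU: pen up
PD: pen down
RT 180: heading 0 -> 180
FD 18: (62,0) -> (44,0) [heading=180, draw]
FD 1: (44,0) -> (43,0) [heading=180, draw]
Final: pos=(43,0), heading=180, 10 segment(s) drawn

Answer: 180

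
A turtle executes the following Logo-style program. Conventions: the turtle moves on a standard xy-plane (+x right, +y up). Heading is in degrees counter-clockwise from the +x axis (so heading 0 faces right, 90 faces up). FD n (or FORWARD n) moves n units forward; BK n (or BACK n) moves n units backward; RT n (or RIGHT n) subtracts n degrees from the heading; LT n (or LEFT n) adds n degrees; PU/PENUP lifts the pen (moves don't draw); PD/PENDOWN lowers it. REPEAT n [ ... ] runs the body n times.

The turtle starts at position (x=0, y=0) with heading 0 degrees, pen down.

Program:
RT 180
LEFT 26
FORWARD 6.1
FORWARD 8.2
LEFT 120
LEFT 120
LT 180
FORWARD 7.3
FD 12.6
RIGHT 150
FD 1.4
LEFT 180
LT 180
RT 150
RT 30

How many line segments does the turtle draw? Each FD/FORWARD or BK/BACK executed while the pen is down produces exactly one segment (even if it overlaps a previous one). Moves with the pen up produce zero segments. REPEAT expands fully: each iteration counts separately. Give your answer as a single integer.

Answer: 5

Derivation:
Executing turtle program step by step:
Start: pos=(0,0), heading=0, pen down
RT 180: heading 0 -> 180
LT 26: heading 180 -> 206
FD 6.1: (0,0) -> (-5.483,-2.674) [heading=206, draw]
FD 8.2: (-5.483,-2.674) -> (-12.853,-6.269) [heading=206, draw]
LT 120: heading 206 -> 326
LT 120: heading 326 -> 86
LT 180: heading 86 -> 266
FD 7.3: (-12.853,-6.269) -> (-13.362,-13.551) [heading=266, draw]
FD 12.6: (-13.362,-13.551) -> (-14.241,-26.12) [heading=266, draw]
RT 150: heading 266 -> 116
FD 1.4: (-14.241,-26.12) -> (-14.855,-24.862) [heading=116, draw]
LT 180: heading 116 -> 296
LT 180: heading 296 -> 116
RT 150: heading 116 -> 326
RT 30: heading 326 -> 296
Final: pos=(-14.855,-24.862), heading=296, 5 segment(s) drawn
Segments drawn: 5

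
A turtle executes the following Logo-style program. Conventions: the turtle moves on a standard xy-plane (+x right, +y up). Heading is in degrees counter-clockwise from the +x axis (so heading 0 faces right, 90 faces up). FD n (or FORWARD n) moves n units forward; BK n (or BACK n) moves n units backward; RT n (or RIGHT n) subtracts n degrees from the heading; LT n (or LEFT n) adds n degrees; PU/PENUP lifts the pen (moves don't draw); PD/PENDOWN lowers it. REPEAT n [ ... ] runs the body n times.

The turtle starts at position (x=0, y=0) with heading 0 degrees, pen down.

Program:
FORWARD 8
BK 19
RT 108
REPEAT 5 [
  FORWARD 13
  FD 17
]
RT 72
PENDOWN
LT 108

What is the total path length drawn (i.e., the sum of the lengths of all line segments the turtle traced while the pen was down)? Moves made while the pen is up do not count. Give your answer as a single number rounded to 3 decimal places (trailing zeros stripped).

Answer: 177

Derivation:
Executing turtle program step by step:
Start: pos=(0,0), heading=0, pen down
FD 8: (0,0) -> (8,0) [heading=0, draw]
BK 19: (8,0) -> (-11,0) [heading=0, draw]
RT 108: heading 0 -> 252
REPEAT 5 [
  -- iteration 1/5 --
  FD 13: (-11,0) -> (-15.017,-12.364) [heading=252, draw]
  FD 17: (-15.017,-12.364) -> (-20.271,-28.532) [heading=252, draw]
  -- iteration 2/5 --
  FD 13: (-20.271,-28.532) -> (-24.288,-40.895) [heading=252, draw]
  FD 17: (-24.288,-40.895) -> (-29.541,-57.063) [heading=252, draw]
  -- iteration 3/5 --
  FD 13: (-29.541,-57.063) -> (-33.558,-69.427) [heading=252, draw]
  FD 17: (-33.558,-69.427) -> (-38.812,-85.595) [heading=252, draw]
  -- iteration 4/5 --
  FD 13: (-38.812,-85.595) -> (-42.829,-97.959) [heading=252, draw]
  FD 17: (-42.829,-97.959) -> (-48.082,-114.127) [heading=252, draw]
  -- iteration 5/5 --
  FD 13: (-48.082,-114.127) -> (-52.099,-126.491) [heading=252, draw]
  FD 17: (-52.099,-126.491) -> (-57.353,-142.658) [heading=252, draw]
]
RT 72: heading 252 -> 180
PD: pen down
LT 108: heading 180 -> 288
Final: pos=(-57.353,-142.658), heading=288, 12 segment(s) drawn

Segment lengths:
  seg 1: (0,0) -> (8,0), length = 8
  seg 2: (8,0) -> (-11,0), length = 19
  seg 3: (-11,0) -> (-15.017,-12.364), length = 13
  seg 4: (-15.017,-12.364) -> (-20.271,-28.532), length = 17
  seg 5: (-20.271,-28.532) -> (-24.288,-40.895), length = 13
  seg 6: (-24.288,-40.895) -> (-29.541,-57.063), length = 17
  seg 7: (-29.541,-57.063) -> (-33.558,-69.427), length = 13
  seg 8: (-33.558,-69.427) -> (-38.812,-85.595), length = 17
  seg 9: (-38.812,-85.595) -> (-42.829,-97.959), length = 13
  seg 10: (-42.829,-97.959) -> (-48.082,-114.127), length = 17
  seg 11: (-48.082,-114.127) -> (-52.099,-126.491), length = 13
  seg 12: (-52.099,-126.491) -> (-57.353,-142.658), length = 17
Total = 177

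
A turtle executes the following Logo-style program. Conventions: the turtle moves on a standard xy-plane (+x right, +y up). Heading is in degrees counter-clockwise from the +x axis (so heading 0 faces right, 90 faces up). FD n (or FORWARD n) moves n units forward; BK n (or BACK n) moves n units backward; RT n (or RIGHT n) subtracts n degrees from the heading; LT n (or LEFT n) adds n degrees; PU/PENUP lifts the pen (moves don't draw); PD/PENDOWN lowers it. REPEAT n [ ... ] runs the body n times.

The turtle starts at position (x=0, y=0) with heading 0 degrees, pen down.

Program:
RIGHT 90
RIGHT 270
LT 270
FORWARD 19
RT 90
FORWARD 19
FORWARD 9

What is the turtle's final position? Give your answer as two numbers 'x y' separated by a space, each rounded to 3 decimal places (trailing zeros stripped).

Answer: -28 -19

Derivation:
Executing turtle program step by step:
Start: pos=(0,0), heading=0, pen down
RT 90: heading 0 -> 270
RT 270: heading 270 -> 0
LT 270: heading 0 -> 270
FD 19: (0,0) -> (0,-19) [heading=270, draw]
RT 90: heading 270 -> 180
FD 19: (0,-19) -> (-19,-19) [heading=180, draw]
FD 9: (-19,-19) -> (-28,-19) [heading=180, draw]
Final: pos=(-28,-19), heading=180, 3 segment(s) drawn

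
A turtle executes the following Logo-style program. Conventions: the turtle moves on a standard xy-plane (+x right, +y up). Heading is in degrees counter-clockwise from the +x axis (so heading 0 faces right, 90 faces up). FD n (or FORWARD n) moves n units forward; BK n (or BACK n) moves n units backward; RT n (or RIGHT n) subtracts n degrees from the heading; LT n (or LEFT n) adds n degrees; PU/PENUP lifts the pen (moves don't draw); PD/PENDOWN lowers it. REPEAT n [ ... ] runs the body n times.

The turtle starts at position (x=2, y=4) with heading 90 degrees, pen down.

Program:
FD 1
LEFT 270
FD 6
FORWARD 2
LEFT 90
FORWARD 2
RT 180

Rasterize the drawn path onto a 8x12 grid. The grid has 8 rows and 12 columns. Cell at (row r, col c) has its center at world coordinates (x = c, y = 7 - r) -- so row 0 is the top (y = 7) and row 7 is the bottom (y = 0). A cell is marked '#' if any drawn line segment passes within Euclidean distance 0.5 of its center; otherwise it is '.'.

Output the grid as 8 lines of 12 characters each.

Segment 0: (2,4) -> (2,5)
Segment 1: (2,5) -> (8,5)
Segment 2: (8,5) -> (10,5)
Segment 3: (10,5) -> (10,7)

Answer: ..........#.
..........#.
..#########.
..#.........
............
............
............
............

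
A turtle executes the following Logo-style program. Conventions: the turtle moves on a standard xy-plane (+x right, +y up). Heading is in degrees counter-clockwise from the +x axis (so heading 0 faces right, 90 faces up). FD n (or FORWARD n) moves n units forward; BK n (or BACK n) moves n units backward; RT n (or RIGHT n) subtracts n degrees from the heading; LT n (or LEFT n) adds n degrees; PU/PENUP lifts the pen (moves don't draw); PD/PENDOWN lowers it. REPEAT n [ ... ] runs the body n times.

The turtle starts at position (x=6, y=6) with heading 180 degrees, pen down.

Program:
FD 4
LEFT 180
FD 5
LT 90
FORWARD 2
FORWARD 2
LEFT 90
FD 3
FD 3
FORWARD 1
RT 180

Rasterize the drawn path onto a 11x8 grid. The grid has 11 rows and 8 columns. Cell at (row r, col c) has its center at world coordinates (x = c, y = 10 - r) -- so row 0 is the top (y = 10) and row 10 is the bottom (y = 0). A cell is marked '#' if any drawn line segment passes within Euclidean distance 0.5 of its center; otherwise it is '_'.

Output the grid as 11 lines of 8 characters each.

Answer: ########
_______#
_______#
_______#
__######
________
________
________
________
________
________

Derivation:
Segment 0: (6,6) -> (2,6)
Segment 1: (2,6) -> (7,6)
Segment 2: (7,6) -> (7,8)
Segment 3: (7,8) -> (7,10)
Segment 4: (7,10) -> (4,10)
Segment 5: (4,10) -> (1,10)
Segment 6: (1,10) -> (0,10)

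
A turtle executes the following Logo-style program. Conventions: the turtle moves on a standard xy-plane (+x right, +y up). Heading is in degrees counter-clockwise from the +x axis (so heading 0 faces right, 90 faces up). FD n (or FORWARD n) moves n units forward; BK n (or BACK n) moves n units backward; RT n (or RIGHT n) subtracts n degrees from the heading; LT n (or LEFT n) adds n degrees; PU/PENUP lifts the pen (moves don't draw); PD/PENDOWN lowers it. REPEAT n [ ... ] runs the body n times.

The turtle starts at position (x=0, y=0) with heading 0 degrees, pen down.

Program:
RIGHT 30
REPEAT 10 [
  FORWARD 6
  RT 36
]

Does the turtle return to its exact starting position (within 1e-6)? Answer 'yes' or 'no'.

Answer: yes

Derivation:
Executing turtle program step by step:
Start: pos=(0,0), heading=0, pen down
RT 30: heading 0 -> 330
REPEAT 10 [
  -- iteration 1/10 --
  FD 6: (0,0) -> (5.196,-3) [heading=330, draw]
  RT 36: heading 330 -> 294
  -- iteration 2/10 --
  FD 6: (5.196,-3) -> (7.637,-8.481) [heading=294, draw]
  RT 36: heading 294 -> 258
  -- iteration 3/10 --
  FD 6: (7.637,-8.481) -> (6.389,-14.35) [heading=258, draw]
  RT 36: heading 258 -> 222
  -- iteration 4/10 --
  FD 6: (6.389,-14.35) -> (1.93,-18.365) [heading=222, draw]
  RT 36: heading 222 -> 186
  -- iteration 5/10 --
  FD 6: (1.93,-18.365) -> (-4.037,-18.992) [heading=186, draw]
  RT 36: heading 186 -> 150
  -- iteration 6/10 --
  FD 6: (-4.037,-18.992) -> (-9.233,-15.992) [heading=150, draw]
  RT 36: heading 150 -> 114
  -- iteration 7/10 --
  FD 6: (-9.233,-15.992) -> (-11.673,-10.511) [heading=114, draw]
  RT 36: heading 114 -> 78
  -- iteration 8/10 --
  FD 6: (-11.673,-10.511) -> (-10.426,-4.642) [heading=78, draw]
  RT 36: heading 78 -> 42
  -- iteration 9/10 --
  FD 6: (-10.426,-4.642) -> (-5.967,-0.627) [heading=42, draw]
  RT 36: heading 42 -> 6
  -- iteration 10/10 --
  FD 6: (-5.967,-0.627) -> (0,0) [heading=6, draw]
  RT 36: heading 6 -> 330
]
Final: pos=(0,0), heading=330, 10 segment(s) drawn

Start position: (0, 0)
Final position: (0, 0)
Distance = 0; < 1e-6 -> CLOSED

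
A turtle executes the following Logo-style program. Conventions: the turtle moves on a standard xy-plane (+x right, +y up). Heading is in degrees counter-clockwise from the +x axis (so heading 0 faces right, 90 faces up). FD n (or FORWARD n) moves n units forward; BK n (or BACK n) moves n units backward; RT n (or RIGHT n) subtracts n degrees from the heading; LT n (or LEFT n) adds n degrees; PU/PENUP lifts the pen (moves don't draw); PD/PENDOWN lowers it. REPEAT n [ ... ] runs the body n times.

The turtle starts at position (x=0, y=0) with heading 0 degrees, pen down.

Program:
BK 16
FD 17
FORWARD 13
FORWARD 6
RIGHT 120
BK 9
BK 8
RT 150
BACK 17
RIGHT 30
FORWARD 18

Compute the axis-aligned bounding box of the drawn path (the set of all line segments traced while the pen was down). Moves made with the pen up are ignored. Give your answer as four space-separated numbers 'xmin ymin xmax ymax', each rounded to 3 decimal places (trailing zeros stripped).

Executing turtle program step by step:
Start: pos=(0,0), heading=0, pen down
BK 16: (0,0) -> (-16,0) [heading=0, draw]
FD 17: (-16,0) -> (1,0) [heading=0, draw]
FD 13: (1,0) -> (14,0) [heading=0, draw]
FD 6: (14,0) -> (20,0) [heading=0, draw]
RT 120: heading 0 -> 240
BK 9: (20,0) -> (24.5,7.794) [heading=240, draw]
BK 8: (24.5,7.794) -> (28.5,14.722) [heading=240, draw]
RT 150: heading 240 -> 90
BK 17: (28.5,14.722) -> (28.5,-2.278) [heading=90, draw]
RT 30: heading 90 -> 60
FD 18: (28.5,-2.278) -> (37.5,13.311) [heading=60, draw]
Final: pos=(37.5,13.311), heading=60, 8 segment(s) drawn

Segment endpoints: x in {-16, 0, 1, 14, 20, 24.5, 28.5, 28.5, 37.5}, y in {-2.278, 0, 7.794, 13.311, 14.722}
xmin=-16, ymin=-2.278, xmax=37.5, ymax=14.722

Answer: -16 -2.278 37.5 14.722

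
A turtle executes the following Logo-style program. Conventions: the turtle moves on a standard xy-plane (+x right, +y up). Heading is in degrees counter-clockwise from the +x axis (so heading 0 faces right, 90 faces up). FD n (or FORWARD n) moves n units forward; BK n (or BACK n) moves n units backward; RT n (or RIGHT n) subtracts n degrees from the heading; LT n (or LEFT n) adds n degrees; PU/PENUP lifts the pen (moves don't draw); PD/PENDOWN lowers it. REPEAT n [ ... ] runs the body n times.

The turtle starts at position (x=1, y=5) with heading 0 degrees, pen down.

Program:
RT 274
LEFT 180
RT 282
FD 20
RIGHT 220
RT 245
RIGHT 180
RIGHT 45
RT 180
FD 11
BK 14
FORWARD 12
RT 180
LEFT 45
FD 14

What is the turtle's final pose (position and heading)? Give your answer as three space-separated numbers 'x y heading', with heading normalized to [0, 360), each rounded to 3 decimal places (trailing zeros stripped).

Executing turtle program step by step:
Start: pos=(1,5), heading=0, pen down
RT 274: heading 0 -> 86
LT 180: heading 86 -> 266
RT 282: heading 266 -> 344
FD 20: (1,5) -> (20.225,-0.513) [heading=344, draw]
RT 220: heading 344 -> 124
RT 245: heading 124 -> 239
RT 180: heading 239 -> 59
RT 45: heading 59 -> 14
RT 180: heading 14 -> 194
FD 11: (20.225,-0.513) -> (9.552,-3.174) [heading=194, draw]
BK 14: (9.552,-3.174) -> (23.136,0.213) [heading=194, draw]
FD 12: (23.136,0.213) -> (11.493,-2.69) [heading=194, draw]
RT 180: heading 194 -> 14
LT 45: heading 14 -> 59
FD 14: (11.493,-2.69) -> (18.703,9.31) [heading=59, draw]
Final: pos=(18.703,9.31), heading=59, 5 segment(s) drawn

Answer: 18.703 9.31 59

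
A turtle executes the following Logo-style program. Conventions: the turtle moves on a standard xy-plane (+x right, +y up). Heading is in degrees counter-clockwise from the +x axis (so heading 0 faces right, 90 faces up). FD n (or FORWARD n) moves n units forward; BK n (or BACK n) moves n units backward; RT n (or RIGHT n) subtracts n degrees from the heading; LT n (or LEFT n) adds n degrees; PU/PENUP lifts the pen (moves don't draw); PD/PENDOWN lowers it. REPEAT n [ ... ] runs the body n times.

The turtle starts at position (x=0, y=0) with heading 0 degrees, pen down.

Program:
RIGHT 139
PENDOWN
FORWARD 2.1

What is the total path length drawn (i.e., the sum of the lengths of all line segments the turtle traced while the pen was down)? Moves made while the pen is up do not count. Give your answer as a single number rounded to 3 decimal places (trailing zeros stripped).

Answer: 2.1

Derivation:
Executing turtle program step by step:
Start: pos=(0,0), heading=0, pen down
RT 139: heading 0 -> 221
PD: pen down
FD 2.1: (0,0) -> (-1.585,-1.378) [heading=221, draw]
Final: pos=(-1.585,-1.378), heading=221, 1 segment(s) drawn

Segment lengths:
  seg 1: (0,0) -> (-1.585,-1.378), length = 2.1
Total = 2.1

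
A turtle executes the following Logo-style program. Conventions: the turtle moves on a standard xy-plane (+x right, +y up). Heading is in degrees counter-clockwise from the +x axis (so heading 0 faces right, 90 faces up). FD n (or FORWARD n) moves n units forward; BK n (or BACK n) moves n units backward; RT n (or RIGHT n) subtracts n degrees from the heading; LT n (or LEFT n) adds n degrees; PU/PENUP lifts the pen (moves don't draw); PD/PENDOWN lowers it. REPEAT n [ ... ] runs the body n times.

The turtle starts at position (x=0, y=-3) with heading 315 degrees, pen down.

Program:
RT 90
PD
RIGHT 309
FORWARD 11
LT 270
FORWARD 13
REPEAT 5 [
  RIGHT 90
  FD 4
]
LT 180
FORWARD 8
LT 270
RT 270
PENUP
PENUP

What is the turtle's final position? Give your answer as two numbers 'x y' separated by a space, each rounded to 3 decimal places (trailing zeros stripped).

Answer: -11.361 -19.277

Derivation:
Executing turtle program step by step:
Start: pos=(0,-3), heading=315, pen down
RT 90: heading 315 -> 225
PD: pen down
RT 309: heading 225 -> 276
FD 11: (0,-3) -> (1.15,-13.94) [heading=276, draw]
LT 270: heading 276 -> 186
FD 13: (1.15,-13.94) -> (-11.779,-15.299) [heading=186, draw]
REPEAT 5 [
  -- iteration 1/5 --
  RT 90: heading 186 -> 96
  FD 4: (-11.779,-15.299) -> (-12.197,-11.321) [heading=96, draw]
  -- iteration 2/5 --
  RT 90: heading 96 -> 6
  FD 4: (-12.197,-11.321) -> (-8.219,-10.902) [heading=6, draw]
  -- iteration 3/5 --
  RT 90: heading 6 -> 276
  FD 4: (-8.219,-10.902) -> (-7.801,-14.88) [heading=276, draw]
  -- iteration 4/5 --
  RT 90: heading 276 -> 186
  FD 4: (-7.801,-14.88) -> (-11.779,-15.299) [heading=186, draw]
  -- iteration 5/5 --
  RT 90: heading 186 -> 96
  FD 4: (-11.779,-15.299) -> (-12.197,-11.321) [heading=96, draw]
]
LT 180: heading 96 -> 276
FD 8: (-12.197,-11.321) -> (-11.361,-19.277) [heading=276, draw]
LT 270: heading 276 -> 186
RT 270: heading 186 -> 276
PU: pen up
PU: pen up
Final: pos=(-11.361,-19.277), heading=276, 8 segment(s) drawn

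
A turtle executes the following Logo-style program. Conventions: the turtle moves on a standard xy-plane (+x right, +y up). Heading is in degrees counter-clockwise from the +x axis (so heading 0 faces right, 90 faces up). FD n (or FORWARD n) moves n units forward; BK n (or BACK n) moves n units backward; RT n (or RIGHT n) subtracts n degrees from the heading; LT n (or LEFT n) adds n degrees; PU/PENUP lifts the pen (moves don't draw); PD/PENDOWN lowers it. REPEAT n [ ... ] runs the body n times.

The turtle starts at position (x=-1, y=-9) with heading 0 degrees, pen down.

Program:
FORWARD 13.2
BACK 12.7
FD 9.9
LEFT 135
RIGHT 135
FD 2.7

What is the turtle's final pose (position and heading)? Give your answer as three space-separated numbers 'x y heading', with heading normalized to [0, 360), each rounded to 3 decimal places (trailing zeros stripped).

Executing turtle program step by step:
Start: pos=(-1,-9), heading=0, pen down
FD 13.2: (-1,-9) -> (12.2,-9) [heading=0, draw]
BK 12.7: (12.2,-9) -> (-0.5,-9) [heading=0, draw]
FD 9.9: (-0.5,-9) -> (9.4,-9) [heading=0, draw]
LT 135: heading 0 -> 135
RT 135: heading 135 -> 0
FD 2.7: (9.4,-9) -> (12.1,-9) [heading=0, draw]
Final: pos=(12.1,-9), heading=0, 4 segment(s) drawn

Answer: 12.1 -9 0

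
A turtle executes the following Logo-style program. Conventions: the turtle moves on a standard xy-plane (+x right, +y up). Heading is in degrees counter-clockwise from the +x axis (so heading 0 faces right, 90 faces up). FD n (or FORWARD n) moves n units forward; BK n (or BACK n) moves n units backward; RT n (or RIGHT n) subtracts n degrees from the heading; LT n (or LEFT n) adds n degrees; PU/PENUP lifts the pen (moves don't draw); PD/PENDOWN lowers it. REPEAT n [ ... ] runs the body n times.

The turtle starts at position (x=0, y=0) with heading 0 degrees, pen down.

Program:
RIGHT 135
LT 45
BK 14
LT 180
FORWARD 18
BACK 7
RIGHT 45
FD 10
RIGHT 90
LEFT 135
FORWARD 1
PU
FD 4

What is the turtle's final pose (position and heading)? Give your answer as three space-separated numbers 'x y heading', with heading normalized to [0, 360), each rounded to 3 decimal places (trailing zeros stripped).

Executing turtle program step by step:
Start: pos=(0,0), heading=0, pen down
RT 135: heading 0 -> 225
LT 45: heading 225 -> 270
BK 14: (0,0) -> (0,14) [heading=270, draw]
LT 180: heading 270 -> 90
FD 18: (0,14) -> (0,32) [heading=90, draw]
BK 7: (0,32) -> (0,25) [heading=90, draw]
RT 45: heading 90 -> 45
FD 10: (0,25) -> (7.071,32.071) [heading=45, draw]
RT 90: heading 45 -> 315
LT 135: heading 315 -> 90
FD 1: (7.071,32.071) -> (7.071,33.071) [heading=90, draw]
PU: pen up
FD 4: (7.071,33.071) -> (7.071,37.071) [heading=90, move]
Final: pos=(7.071,37.071), heading=90, 5 segment(s) drawn

Answer: 7.071 37.071 90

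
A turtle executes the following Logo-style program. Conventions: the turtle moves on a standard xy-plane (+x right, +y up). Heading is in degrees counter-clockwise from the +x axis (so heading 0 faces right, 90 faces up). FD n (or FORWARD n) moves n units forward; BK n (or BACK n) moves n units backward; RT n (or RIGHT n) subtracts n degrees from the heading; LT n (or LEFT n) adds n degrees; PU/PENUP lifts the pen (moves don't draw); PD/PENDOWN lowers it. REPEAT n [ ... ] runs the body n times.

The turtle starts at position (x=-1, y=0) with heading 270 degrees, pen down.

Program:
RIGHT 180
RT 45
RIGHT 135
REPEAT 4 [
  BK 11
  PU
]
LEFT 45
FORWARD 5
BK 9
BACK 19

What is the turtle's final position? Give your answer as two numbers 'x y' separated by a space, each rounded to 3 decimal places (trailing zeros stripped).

Answer: -17.263 60.263

Derivation:
Executing turtle program step by step:
Start: pos=(-1,0), heading=270, pen down
RT 180: heading 270 -> 90
RT 45: heading 90 -> 45
RT 135: heading 45 -> 270
REPEAT 4 [
  -- iteration 1/4 --
  BK 11: (-1,0) -> (-1,11) [heading=270, draw]
  PU: pen up
  -- iteration 2/4 --
  BK 11: (-1,11) -> (-1,22) [heading=270, move]
  PU: pen up
  -- iteration 3/4 --
  BK 11: (-1,22) -> (-1,33) [heading=270, move]
  PU: pen up
  -- iteration 4/4 --
  BK 11: (-1,33) -> (-1,44) [heading=270, move]
  PU: pen up
]
LT 45: heading 270 -> 315
FD 5: (-1,44) -> (2.536,40.464) [heading=315, move]
BK 9: (2.536,40.464) -> (-3.828,46.828) [heading=315, move]
BK 19: (-3.828,46.828) -> (-17.263,60.263) [heading=315, move]
Final: pos=(-17.263,60.263), heading=315, 1 segment(s) drawn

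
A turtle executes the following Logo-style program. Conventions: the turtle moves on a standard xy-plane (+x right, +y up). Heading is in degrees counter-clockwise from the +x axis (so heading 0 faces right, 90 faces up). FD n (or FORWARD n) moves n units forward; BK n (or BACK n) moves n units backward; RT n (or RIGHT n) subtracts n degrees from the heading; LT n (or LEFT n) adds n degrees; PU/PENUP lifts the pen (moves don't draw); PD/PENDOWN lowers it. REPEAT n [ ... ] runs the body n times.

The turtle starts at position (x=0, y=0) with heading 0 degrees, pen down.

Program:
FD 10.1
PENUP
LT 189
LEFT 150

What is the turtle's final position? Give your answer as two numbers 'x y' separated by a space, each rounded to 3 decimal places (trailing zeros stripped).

Answer: 10.1 0

Derivation:
Executing turtle program step by step:
Start: pos=(0,0), heading=0, pen down
FD 10.1: (0,0) -> (10.1,0) [heading=0, draw]
PU: pen up
LT 189: heading 0 -> 189
LT 150: heading 189 -> 339
Final: pos=(10.1,0), heading=339, 1 segment(s) drawn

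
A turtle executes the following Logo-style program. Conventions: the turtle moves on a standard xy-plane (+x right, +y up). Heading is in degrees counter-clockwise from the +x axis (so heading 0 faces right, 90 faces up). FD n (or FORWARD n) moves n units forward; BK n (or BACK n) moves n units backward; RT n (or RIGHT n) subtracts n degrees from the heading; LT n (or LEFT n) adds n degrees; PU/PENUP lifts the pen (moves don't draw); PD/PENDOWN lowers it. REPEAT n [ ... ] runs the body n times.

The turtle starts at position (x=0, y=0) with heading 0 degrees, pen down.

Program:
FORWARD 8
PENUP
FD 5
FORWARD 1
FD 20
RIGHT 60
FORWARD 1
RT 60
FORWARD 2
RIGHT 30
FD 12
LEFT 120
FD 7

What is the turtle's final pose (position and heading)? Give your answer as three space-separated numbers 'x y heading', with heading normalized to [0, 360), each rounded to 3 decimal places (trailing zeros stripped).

Executing turtle program step by step:
Start: pos=(0,0), heading=0, pen down
FD 8: (0,0) -> (8,0) [heading=0, draw]
PU: pen up
FD 5: (8,0) -> (13,0) [heading=0, move]
FD 1: (13,0) -> (14,0) [heading=0, move]
FD 20: (14,0) -> (34,0) [heading=0, move]
RT 60: heading 0 -> 300
FD 1: (34,0) -> (34.5,-0.866) [heading=300, move]
RT 60: heading 300 -> 240
FD 2: (34.5,-0.866) -> (33.5,-2.598) [heading=240, move]
RT 30: heading 240 -> 210
FD 12: (33.5,-2.598) -> (23.108,-8.598) [heading=210, move]
LT 120: heading 210 -> 330
FD 7: (23.108,-8.598) -> (29.17,-12.098) [heading=330, move]
Final: pos=(29.17,-12.098), heading=330, 1 segment(s) drawn

Answer: 29.17 -12.098 330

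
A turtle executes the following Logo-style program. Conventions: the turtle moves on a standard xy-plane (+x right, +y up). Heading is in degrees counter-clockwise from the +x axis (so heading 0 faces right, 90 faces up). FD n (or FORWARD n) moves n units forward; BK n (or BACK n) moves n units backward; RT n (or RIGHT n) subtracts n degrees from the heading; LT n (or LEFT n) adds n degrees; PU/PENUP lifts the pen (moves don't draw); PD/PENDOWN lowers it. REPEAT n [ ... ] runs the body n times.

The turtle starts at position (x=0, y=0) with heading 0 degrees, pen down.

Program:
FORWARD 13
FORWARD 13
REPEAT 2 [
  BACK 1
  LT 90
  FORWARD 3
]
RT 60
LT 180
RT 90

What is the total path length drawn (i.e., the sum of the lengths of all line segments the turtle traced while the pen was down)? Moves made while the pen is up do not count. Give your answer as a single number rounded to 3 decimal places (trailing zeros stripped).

Answer: 34

Derivation:
Executing turtle program step by step:
Start: pos=(0,0), heading=0, pen down
FD 13: (0,0) -> (13,0) [heading=0, draw]
FD 13: (13,0) -> (26,0) [heading=0, draw]
REPEAT 2 [
  -- iteration 1/2 --
  BK 1: (26,0) -> (25,0) [heading=0, draw]
  LT 90: heading 0 -> 90
  FD 3: (25,0) -> (25,3) [heading=90, draw]
  -- iteration 2/2 --
  BK 1: (25,3) -> (25,2) [heading=90, draw]
  LT 90: heading 90 -> 180
  FD 3: (25,2) -> (22,2) [heading=180, draw]
]
RT 60: heading 180 -> 120
LT 180: heading 120 -> 300
RT 90: heading 300 -> 210
Final: pos=(22,2), heading=210, 6 segment(s) drawn

Segment lengths:
  seg 1: (0,0) -> (13,0), length = 13
  seg 2: (13,0) -> (26,0), length = 13
  seg 3: (26,0) -> (25,0), length = 1
  seg 4: (25,0) -> (25,3), length = 3
  seg 5: (25,3) -> (25,2), length = 1
  seg 6: (25,2) -> (22,2), length = 3
Total = 34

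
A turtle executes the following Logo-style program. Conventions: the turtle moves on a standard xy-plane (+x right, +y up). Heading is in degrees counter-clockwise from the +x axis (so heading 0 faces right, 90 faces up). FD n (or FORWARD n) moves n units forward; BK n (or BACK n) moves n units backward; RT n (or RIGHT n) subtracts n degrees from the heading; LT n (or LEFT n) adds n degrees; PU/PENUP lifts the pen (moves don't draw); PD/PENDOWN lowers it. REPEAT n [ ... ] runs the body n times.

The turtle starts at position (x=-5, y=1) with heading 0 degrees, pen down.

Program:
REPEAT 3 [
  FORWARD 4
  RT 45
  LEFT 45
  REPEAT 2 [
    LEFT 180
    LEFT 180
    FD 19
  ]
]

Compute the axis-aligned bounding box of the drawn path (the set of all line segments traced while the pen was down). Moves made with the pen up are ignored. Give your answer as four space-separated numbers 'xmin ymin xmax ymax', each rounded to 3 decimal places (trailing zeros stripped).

Executing turtle program step by step:
Start: pos=(-5,1), heading=0, pen down
REPEAT 3 [
  -- iteration 1/3 --
  FD 4: (-5,1) -> (-1,1) [heading=0, draw]
  RT 45: heading 0 -> 315
  LT 45: heading 315 -> 0
  REPEAT 2 [
    -- iteration 1/2 --
    LT 180: heading 0 -> 180
    LT 180: heading 180 -> 0
    FD 19: (-1,1) -> (18,1) [heading=0, draw]
    -- iteration 2/2 --
    LT 180: heading 0 -> 180
    LT 180: heading 180 -> 0
    FD 19: (18,1) -> (37,1) [heading=0, draw]
  ]
  -- iteration 2/3 --
  FD 4: (37,1) -> (41,1) [heading=0, draw]
  RT 45: heading 0 -> 315
  LT 45: heading 315 -> 0
  REPEAT 2 [
    -- iteration 1/2 --
    LT 180: heading 0 -> 180
    LT 180: heading 180 -> 0
    FD 19: (41,1) -> (60,1) [heading=0, draw]
    -- iteration 2/2 --
    LT 180: heading 0 -> 180
    LT 180: heading 180 -> 0
    FD 19: (60,1) -> (79,1) [heading=0, draw]
  ]
  -- iteration 3/3 --
  FD 4: (79,1) -> (83,1) [heading=0, draw]
  RT 45: heading 0 -> 315
  LT 45: heading 315 -> 0
  REPEAT 2 [
    -- iteration 1/2 --
    LT 180: heading 0 -> 180
    LT 180: heading 180 -> 0
    FD 19: (83,1) -> (102,1) [heading=0, draw]
    -- iteration 2/2 --
    LT 180: heading 0 -> 180
    LT 180: heading 180 -> 0
    FD 19: (102,1) -> (121,1) [heading=0, draw]
  ]
]
Final: pos=(121,1), heading=0, 9 segment(s) drawn

Segment endpoints: x in {-5, -1, 18, 37, 41, 60, 79, 83, 102, 121}, y in {1, 1, 1, 1, 1, 1, 1, 1, 1}
xmin=-5, ymin=1, xmax=121, ymax=1

Answer: -5 1 121 1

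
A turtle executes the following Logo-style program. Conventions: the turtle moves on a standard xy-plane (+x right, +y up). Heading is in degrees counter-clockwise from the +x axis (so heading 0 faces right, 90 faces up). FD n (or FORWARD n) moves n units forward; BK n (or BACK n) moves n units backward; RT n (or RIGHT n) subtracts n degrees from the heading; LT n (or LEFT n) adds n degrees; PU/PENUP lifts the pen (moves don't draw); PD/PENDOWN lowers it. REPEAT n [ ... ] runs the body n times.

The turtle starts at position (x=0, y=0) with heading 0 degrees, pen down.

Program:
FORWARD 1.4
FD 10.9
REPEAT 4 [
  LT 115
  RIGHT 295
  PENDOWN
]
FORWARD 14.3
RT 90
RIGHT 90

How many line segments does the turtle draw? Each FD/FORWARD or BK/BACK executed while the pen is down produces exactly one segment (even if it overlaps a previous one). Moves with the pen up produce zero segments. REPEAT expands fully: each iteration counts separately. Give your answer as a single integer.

Executing turtle program step by step:
Start: pos=(0,0), heading=0, pen down
FD 1.4: (0,0) -> (1.4,0) [heading=0, draw]
FD 10.9: (1.4,0) -> (12.3,0) [heading=0, draw]
REPEAT 4 [
  -- iteration 1/4 --
  LT 115: heading 0 -> 115
  RT 295: heading 115 -> 180
  PD: pen down
  -- iteration 2/4 --
  LT 115: heading 180 -> 295
  RT 295: heading 295 -> 0
  PD: pen down
  -- iteration 3/4 --
  LT 115: heading 0 -> 115
  RT 295: heading 115 -> 180
  PD: pen down
  -- iteration 4/4 --
  LT 115: heading 180 -> 295
  RT 295: heading 295 -> 0
  PD: pen down
]
FD 14.3: (12.3,0) -> (26.6,0) [heading=0, draw]
RT 90: heading 0 -> 270
RT 90: heading 270 -> 180
Final: pos=(26.6,0), heading=180, 3 segment(s) drawn
Segments drawn: 3

Answer: 3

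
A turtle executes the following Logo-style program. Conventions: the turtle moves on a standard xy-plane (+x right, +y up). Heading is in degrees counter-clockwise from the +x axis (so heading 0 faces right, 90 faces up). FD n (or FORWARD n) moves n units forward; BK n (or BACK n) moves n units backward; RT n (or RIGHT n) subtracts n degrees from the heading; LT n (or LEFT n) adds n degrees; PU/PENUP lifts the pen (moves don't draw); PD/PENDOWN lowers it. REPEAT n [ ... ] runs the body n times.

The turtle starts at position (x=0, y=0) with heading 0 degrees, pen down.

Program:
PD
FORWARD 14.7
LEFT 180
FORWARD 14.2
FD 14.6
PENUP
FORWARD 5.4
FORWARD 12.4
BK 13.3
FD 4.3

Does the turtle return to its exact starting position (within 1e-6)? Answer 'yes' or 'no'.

Answer: no

Derivation:
Executing turtle program step by step:
Start: pos=(0,0), heading=0, pen down
PD: pen down
FD 14.7: (0,0) -> (14.7,0) [heading=0, draw]
LT 180: heading 0 -> 180
FD 14.2: (14.7,0) -> (0.5,0) [heading=180, draw]
FD 14.6: (0.5,0) -> (-14.1,0) [heading=180, draw]
PU: pen up
FD 5.4: (-14.1,0) -> (-19.5,0) [heading=180, move]
FD 12.4: (-19.5,0) -> (-31.9,0) [heading=180, move]
BK 13.3: (-31.9,0) -> (-18.6,0) [heading=180, move]
FD 4.3: (-18.6,0) -> (-22.9,0) [heading=180, move]
Final: pos=(-22.9,0), heading=180, 3 segment(s) drawn

Start position: (0, 0)
Final position: (-22.9, 0)
Distance = 22.9; >= 1e-6 -> NOT closed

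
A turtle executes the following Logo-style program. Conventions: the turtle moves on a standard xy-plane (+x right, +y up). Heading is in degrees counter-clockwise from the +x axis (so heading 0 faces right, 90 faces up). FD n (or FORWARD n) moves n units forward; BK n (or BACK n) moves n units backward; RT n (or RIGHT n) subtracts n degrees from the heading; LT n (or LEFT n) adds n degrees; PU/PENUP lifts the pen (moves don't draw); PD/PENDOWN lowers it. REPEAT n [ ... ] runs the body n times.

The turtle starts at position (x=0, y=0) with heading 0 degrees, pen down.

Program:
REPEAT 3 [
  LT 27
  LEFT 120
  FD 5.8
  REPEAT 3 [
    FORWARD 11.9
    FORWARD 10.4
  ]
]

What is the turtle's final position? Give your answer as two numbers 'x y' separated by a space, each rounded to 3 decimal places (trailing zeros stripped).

Executing turtle program step by step:
Start: pos=(0,0), heading=0, pen down
REPEAT 3 [
  -- iteration 1/3 --
  LT 27: heading 0 -> 27
  LT 120: heading 27 -> 147
  FD 5.8: (0,0) -> (-4.864,3.159) [heading=147, draw]
  REPEAT 3 [
    -- iteration 1/3 --
    FD 11.9: (-4.864,3.159) -> (-14.844,9.64) [heading=147, draw]
    FD 10.4: (-14.844,9.64) -> (-23.567,15.304) [heading=147, draw]
    -- iteration 2/3 --
    FD 11.9: (-23.567,15.304) -> (-33.547,21.786) [heading=147, draw]
    FD 10.4: (-33.547,21.786) -> (-42.269,27.45) [heading=147, draw]
    -- iteration 3/3 --
    FD 11.9: (-42.269,27.45) -> (-52.249,33.931) [heading=147, draw]
    FD 10.4: (-52.249,33.931) -> (-60.971,39.595) [heading=147, draw]
  ]
  -- iteration 2/3 --
  LT 27: heading 147 -> 174
  LT 120: heading 174 -> 294
  FD 5.8: (-60.971,39.595) -> (-58.612,34.297) [heading=294, draw]
  REPEAT 3 [
    -- iteration 1/3 --
    FD 11.9: (-58.612,34.297) -> (-53.772,23.426) [heading=294, draw]
    FD 10.4: (-53.772,23.426) -> (-49.542,13.925) [heading=294, draw]
    -- iteration 2/3 --
    FD 11.9: (-49.542,13.925) -> (-44.702,3.053) [heading=294, draw]
    FD 10.4: (-44.702,3.053) -> (-40.472,-6.447) [heading=294, draw]
    -- iteration 3/3 --
    FD 11.9: (-40.472,-6.447) -> (-35.632,-17.319) [heading=294, draw]
    FD 10.4: (-35.632,-17.319) -> (-31.402,-26.819) [heading=294, draw]
  ]
  -- iteration 3/3 --
  LT 27: heading 294 -> 321
  LT 120: heading 321 -> 81
  FD 5.8: (-31.402,-26.819) -> (-30.494,-21.091) [heading=81, draw]
  REPEAT 3 [
    -- iteration 1/3 --
    FD 11.9: (-30.494,-21.091) -> (-28.633,-9.337) [heading=81, draw]
    FD 10.4: (-28.633,-9.337) -> (-27.006,0.935) [heading=81, draw]
    -- iteration 2/3 --
    FD 11.9: (-27.006,0.935) -> (-25.144,12.688) [heading=81, draw]
    FD 10.4: (-25.144,12.688) -> (-23.517,22.96) [heading=81, draw]
    -- iteration 3/3 --
    FD 11.9: (-23.517,22.96) -> (-21.656,34.713) [heading=81, draw]
    FD 10.4: (-21.656,34.713) -> (-20.029,44.985) [heading=81, draw]
  ]
]
Final: pos=(-20.029,44.985), heading=81, 21 segment(s) drawn

Answer: -20.029 44.985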